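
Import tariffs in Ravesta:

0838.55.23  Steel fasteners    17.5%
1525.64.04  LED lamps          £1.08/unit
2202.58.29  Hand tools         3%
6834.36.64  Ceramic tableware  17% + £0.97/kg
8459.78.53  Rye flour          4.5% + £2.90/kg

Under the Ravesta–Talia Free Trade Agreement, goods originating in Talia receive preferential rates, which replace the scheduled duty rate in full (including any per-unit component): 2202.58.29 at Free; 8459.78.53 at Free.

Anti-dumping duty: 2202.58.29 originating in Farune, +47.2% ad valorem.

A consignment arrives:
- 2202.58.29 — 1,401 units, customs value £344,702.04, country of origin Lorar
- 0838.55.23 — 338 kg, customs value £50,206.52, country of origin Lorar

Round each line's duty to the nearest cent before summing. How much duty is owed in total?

£19,127.20

Line 1 (2202.58.29, Lorar, 1,401 units, £344,702.04):
Base rate for 2202.58.29 is 3%.
2202.58.29 has an FTA preferential rate, but origin Lorar is not Talia; base rate stands.
The additional-duty order on 2202.58.29 targets Farune, not Lorar; it does not apply.
Duty = £344,702.04 × 3% = £10,341.06.
Line 2 (0838.55.23, Lorar, 338 kg, £50,206.52):
Base rate for 0838.55.23 is 17.5%.
Duty = £50,206.52 × 17.5% = £8,786.14.
Total = £10,341.06 + £8,786.14 = £19,127.20.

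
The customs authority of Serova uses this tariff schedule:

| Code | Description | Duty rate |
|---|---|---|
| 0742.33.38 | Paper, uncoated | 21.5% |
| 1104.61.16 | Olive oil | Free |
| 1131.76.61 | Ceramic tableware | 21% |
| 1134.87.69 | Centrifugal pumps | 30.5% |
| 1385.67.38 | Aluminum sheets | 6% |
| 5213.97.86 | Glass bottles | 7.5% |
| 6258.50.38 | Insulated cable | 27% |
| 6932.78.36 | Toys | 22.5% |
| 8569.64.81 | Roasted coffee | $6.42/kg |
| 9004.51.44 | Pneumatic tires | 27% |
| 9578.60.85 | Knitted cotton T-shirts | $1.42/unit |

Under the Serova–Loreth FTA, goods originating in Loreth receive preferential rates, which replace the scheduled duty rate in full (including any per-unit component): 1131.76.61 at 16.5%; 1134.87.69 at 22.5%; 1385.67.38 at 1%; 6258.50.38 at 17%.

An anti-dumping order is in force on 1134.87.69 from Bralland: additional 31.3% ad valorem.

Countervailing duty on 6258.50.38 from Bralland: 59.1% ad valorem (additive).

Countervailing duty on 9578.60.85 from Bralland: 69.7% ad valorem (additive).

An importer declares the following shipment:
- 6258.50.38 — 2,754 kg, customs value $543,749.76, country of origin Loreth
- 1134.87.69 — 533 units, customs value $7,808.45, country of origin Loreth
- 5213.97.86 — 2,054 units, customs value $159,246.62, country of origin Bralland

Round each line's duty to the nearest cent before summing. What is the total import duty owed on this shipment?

Line 1 (6258.50.38, Loreth, 2,754 kg, $543,749.76):
Base rate for 6258.50.38 is 27%.
Origin Loreth qualifies under the Serova–Loreth agreement and 6258.50.38 is covered: preferential rate 17% applies instead.
The additional-duty order on 6258.50.38 targets Bralland, not Loreth; it does not apply.
Duty = $543,749.76 × 17% = $92,437.46.
Line 2 (1134.87.69, Loreth, 533 units, $7,808.45):
Base rate for 1134.87.69 is 30.5%.
Origin Loreth qualifies under the Serova–Loreth agreement and 1134.87.69 is covered: preferential rate 22.5% applies instead.
The additional-duty order on 1134.87.69 targets Bralland, not Loreth; it does not apply.
Duty = $7,808.45 × 22.5% = $1,756.90.
Line 3 (5213.97.86, Bralland, 2,054 units, $159,246.62):
Base rate for 5213.97.86 is 7.5%.
Duty = $159,246.62 × 7.5% = $11,943.50.
Total = $92,437.46 + $1,756.90 + $11,943.50 = $106,137.86.

$106,137.86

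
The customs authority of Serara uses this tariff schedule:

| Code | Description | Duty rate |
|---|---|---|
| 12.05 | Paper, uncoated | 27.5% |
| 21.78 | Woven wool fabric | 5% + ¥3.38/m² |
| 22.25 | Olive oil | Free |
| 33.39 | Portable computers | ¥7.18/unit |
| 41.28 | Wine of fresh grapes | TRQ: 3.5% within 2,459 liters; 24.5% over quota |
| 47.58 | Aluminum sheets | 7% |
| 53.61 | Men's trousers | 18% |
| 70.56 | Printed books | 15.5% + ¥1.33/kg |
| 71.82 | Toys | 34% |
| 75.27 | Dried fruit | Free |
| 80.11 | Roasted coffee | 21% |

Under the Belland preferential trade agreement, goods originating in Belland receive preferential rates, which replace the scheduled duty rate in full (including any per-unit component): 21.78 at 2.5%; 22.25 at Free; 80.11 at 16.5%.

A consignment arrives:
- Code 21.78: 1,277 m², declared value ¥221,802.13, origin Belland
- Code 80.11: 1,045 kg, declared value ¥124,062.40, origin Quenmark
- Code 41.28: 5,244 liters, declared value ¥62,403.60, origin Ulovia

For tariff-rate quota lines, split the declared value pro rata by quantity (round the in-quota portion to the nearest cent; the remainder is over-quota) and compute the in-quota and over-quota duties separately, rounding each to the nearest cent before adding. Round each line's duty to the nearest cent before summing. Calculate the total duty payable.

¥40,741.99

Line 1 (21.78, Belland, 1,277 m², ¥221,802.13):
Base rate for 21.78 is 5% + ¥3.38/m².
Origin Belland qualifies under the Serara–Belland agreement and 21.78 is covered: preferential rate 2.5% applies instead.
Duty = ¥221,802.13 × 2.5% = ¥5,545.05.
Line 2 (80.11, Quenmark, 1,045 kg, ¥124,062.40):
Base rate for 80.11 is 21%.
80.11 has an FTA preferential rate, but origin Quenmark is not Belland; base rate stands.
Duty = ¥124,062.40 × 21% = ¥26,053.10.
Line 3 (41.28, Ulovia, 5,244 liters, ¥62,403.60):
Code 41.28 is under a tariff-rate quota (threshold 2,459 liters). In-quota: 2,459 liters at 3.5%; over-quota: 2,785 liters at 24.5%.
Pro-rata value split: in-quota = ¥62,403.60 × 2,459/5,244 = ¥29,262.10; over-quota = ¥62,403.60 − ¥29,262.10 = ¥33,141.50.
In-quota duty = ¥29,262.10 × 3.5% = ¥1,024.17. Over-quota duty = ¥33,141.50 × 24.5% = ¥8,119.67.
Line duty = ¥1,024.17 + ¥8,119.67 = ¥9,143.84.
Total = ¥5,545.05 + ¥26,053.10 + ¥9,143.84 = ¥40,741.99.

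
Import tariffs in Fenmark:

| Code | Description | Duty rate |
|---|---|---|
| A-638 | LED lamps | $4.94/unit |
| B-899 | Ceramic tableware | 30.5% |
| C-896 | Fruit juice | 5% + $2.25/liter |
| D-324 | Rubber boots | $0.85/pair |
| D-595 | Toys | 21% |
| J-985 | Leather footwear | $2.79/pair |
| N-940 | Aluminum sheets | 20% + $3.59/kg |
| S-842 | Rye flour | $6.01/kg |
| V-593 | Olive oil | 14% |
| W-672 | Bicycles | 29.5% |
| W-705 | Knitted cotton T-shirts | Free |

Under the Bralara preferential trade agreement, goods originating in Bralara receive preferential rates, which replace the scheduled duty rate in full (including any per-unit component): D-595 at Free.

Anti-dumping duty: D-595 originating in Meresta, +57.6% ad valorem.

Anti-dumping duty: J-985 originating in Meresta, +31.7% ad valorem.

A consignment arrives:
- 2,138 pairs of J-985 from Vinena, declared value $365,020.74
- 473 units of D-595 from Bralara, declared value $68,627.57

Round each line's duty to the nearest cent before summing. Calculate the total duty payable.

$5,965.02

Line 1 (J-985, Vinena, 2,138 pairs, $365,020.74):
Base rate for J-985 is $2.79/pair.
The additional-duty order on J-985 targets Meresta, not Vinena; it does not apply.
Duty = 2,138 × $2.79 = $5,965.02.
Line 2 (D-595, Bralara, 473 units, $68,627.57):
Base rate for D-595 is 21%.
Origin Bralara qualifies under the Fenmark–Bralara agreement and D-595 is covered: preferential rate Free applies instead.
The additional-duty order on D-595 targets Meresta, not Bralara; it does not apply.
Duty = $68,627.57 × 0% = $0.00.
Total = $5,965.02 + $0.00 = $5,965.02.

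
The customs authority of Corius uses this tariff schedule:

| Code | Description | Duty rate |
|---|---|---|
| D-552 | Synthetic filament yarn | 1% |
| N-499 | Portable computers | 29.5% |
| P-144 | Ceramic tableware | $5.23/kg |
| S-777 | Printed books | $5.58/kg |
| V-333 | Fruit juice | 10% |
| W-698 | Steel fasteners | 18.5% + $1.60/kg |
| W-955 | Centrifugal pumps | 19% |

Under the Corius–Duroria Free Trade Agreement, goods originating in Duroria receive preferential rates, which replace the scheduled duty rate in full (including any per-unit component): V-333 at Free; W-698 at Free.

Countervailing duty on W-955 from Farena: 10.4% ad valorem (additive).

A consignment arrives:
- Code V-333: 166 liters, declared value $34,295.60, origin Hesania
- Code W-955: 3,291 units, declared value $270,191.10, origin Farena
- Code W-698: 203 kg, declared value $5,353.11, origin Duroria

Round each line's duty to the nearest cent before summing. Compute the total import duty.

Line 1 (V-333, Hesania, 166 liters, $34,295.60):
Base rate for V-333 is 10%.
V-333 has an FTA preferential rate, but origin Hesania is not Duroria; base rate stands.
Duty = $34,295.60 × 10% = $3,429.56.
Line 2 (W-955, Farena, 3,291 units, $270,191.10):
Base rate for W-955 is 19%.
Additional duty on W-955 from Farena: +10.4%. Applied ad valorem rate: 19% + 10.4% = 29.4%.
Duty = $270,191.10 × 29.4% = $79,436.18.
Line 3 (W-698, Duroria, 203 kg, $5,353.11):
Base rate for W-698 is 18.5% + $1.60/kg.
Origin Duroria qualifies under the Corius–Duroria agreement and W-698 is covered: preferential rate Free applies instead.
Duty = $5,353.11 × 0% = $0.00.
Total = $3,429.56 + $79,436.18 + $0.00 = $82,865.74.

$82,865.74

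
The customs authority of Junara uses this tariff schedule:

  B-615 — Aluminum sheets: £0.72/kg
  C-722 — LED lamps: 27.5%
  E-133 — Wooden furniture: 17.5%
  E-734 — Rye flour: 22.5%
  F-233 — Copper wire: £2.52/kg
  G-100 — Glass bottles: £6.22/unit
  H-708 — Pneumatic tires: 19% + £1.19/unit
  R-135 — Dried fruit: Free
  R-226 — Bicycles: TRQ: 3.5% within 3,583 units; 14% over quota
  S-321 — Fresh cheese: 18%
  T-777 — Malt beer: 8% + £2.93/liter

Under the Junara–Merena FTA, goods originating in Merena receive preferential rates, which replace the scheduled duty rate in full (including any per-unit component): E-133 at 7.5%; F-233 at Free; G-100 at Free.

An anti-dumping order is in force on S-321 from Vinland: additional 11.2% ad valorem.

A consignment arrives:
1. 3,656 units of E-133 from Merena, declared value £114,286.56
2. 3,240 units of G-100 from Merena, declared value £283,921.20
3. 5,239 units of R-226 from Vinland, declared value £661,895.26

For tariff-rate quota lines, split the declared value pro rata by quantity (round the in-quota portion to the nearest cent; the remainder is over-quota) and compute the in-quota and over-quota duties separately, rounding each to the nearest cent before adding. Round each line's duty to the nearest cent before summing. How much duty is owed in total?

Line 1 (E-133, Merena, 3,656 units, £114,286.56):
Base rate for E-133 is 17.5%.
Origin Merena qualifies under the Junara–Merena agreement and E-133 is covered: preferential rate 7.5% applies instead.
Duty = £114,286.56 × 7.5% = £8,571.49.
Line 2 (G-100, Merena, 3,240 units, £283,921.20):
Base rate for G-100 is £6.22/unit.
Origin Merena qualifies under the Junara–Merena agreement and G-100 is covered: preferential rate Free applies instead.
Duty = £283,921.20 × 0% = £0.00.
Line 3 (R-226, Vinland, 5,239 units, £661,895.26):
Code R-226 is under a tariff-rate quota (threshold 3,583 units). In-quota: 3,583 units at 3.5%; over-quota: 1,656 units at 14%.
Pro-rata value split: in-quota = £661,895.26 × 3,583/5,239 = £452,676.22; over-quota = £661,895.26 − £452,676.22 = £209,219.04.
In-quota duty = £452,676.22 × 3.5% = £15,843.67. Over-quota duty = £209,219.04 × 14% = £29,290.67.
Line duty = £15,843.67 + £29,290.67 = £45,134.34.
Total = £8,571.49 + £0.00 + £45,134.34 = £53,705.83.

£53,705.83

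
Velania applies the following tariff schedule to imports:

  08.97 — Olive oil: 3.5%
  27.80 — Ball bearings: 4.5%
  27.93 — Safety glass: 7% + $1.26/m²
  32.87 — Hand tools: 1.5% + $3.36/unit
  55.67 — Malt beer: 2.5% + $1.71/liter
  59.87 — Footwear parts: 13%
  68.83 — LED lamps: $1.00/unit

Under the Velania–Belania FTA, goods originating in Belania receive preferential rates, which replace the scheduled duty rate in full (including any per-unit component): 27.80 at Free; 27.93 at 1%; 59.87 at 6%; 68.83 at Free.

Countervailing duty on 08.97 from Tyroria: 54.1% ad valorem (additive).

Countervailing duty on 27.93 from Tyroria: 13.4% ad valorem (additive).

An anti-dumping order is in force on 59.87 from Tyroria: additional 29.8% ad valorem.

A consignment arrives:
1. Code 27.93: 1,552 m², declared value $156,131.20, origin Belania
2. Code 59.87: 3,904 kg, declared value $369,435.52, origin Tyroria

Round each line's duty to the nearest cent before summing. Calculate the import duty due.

$159,679.71

Line 1 (27.93, Belania, 1,552 m², $156,131.20):
Base rate for 27.93 is 7% + $1.26/m².
Origin Belania qualifies under the Velania–Belania agreement and 27.93 is covered: preferential rate 1% applies instead.
The additional-duty order on 27.93 targets Tyroria, not Belania; it does not apply.
Duty = $156,131.20 × 1% = $1,561.31.
Line 2 (59.87, Tyroria, 3,904 kg, $369,435.52):
Base rate for 59.87 is 13%.
59.87 has an FTA preferential rate, but origin Tyroria is not Belania; base rate stands.
Additional duty on 59.87 from Tyroria: +29.8%. Applied ad valorem rate: 13% + 29.8% = 42.8%.
Duty = $369,435.52 × 42.8% = $158,118.40.
Total = $1,561.31 + $158,118.40 = $159,679.71.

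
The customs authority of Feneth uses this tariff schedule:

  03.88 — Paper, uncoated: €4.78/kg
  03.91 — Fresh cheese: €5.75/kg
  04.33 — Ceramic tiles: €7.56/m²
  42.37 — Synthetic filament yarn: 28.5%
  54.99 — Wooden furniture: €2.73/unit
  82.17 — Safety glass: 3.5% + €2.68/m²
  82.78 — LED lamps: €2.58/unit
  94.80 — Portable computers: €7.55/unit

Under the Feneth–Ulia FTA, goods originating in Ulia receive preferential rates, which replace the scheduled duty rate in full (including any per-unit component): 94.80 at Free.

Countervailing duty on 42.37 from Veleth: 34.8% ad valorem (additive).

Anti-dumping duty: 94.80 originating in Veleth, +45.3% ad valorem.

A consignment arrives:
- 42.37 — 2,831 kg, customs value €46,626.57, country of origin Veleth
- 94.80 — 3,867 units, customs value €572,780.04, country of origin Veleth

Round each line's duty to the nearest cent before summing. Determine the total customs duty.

Line 1 (42.37, Veleth, 2,831 kg, €46,626.57):
Base rate for 42.37 is 28.5%.
Additional duty on 42.37 from Veleth: +34.8%. Applied ad valorem rate: 28.5% + 34.8% = 63.3%.
Duty = €46,626.57 × 63.3% = €29,514.62.
Line 2 (94.80, Veleth, 3,867 units, €572,780.04):
Base rate for 94.80 is €7.55/unit.
94.80 has an FTA preferential rate, but origin Veleth is not Ulia; base rate stands.
Additional duty on 94.80 from Veleth: +45.3% ad valorem. Applied ad valorem rate = 45.3%.
Duty = €572,780.04 × 45.3% + 3,867 × €7.55 = €288,665.21.
Total = €29,514.62 + €288,665.21 = €318,179.83.

€318,179.83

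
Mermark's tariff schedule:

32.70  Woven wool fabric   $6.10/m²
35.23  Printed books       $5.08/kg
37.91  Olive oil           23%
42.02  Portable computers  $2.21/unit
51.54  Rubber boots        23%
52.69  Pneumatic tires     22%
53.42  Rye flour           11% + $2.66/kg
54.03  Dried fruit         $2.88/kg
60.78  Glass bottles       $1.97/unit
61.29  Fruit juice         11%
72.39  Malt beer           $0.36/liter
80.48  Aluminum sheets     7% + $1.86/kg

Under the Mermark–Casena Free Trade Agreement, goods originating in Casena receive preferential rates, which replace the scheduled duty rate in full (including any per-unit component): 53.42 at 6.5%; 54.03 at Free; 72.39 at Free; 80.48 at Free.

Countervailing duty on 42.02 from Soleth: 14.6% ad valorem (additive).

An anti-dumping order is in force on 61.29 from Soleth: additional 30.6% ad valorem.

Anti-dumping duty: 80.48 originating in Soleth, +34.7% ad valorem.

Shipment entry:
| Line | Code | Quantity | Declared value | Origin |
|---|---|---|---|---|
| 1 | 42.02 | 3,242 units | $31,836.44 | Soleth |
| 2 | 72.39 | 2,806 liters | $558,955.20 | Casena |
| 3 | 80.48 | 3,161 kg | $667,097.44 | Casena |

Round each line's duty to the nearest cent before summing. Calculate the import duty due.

$11,812.94

Line 1 (42.02, Soleth, 3,242 units, $31,836.44):
Base rate for 42.02 is $2.21/unit.
Additional duty on 42.02 from Soleth: +14.6% ad valorem. Applied ad valorem rate = 14.6%.
Duty = $31,836.44 × 14.6% + 3,242 × $2.21 = $11,812.94.
Line 2 (72.39, Casena, 2,806 liters, $558,955.20):
Base rate for 72.39 is $0.36/liter.
Origin Casena qualifies under the Mermark–Casena agreement and 72.39 is covered: preferential rate Free applies instead.
Duty = $558,955.20 × 0% = $0.00.
Line 3 (80.48, Casena, 3,161 kg, $667,097.44):
Base rate for 80.48 is 7% + $1.86/kg.
Origin Casena qualifies under the Mermark–Casena agreement and 80.48 is covered: preferential rate Free applies instead.
The additional-duty order on 80.48 targets Soleth, not Casena; it does not apply.
Duty = $667,097.44 × 0% = $0.00.
Total = $11,812.94 + $0.00 + $0.00 = $11,812.94.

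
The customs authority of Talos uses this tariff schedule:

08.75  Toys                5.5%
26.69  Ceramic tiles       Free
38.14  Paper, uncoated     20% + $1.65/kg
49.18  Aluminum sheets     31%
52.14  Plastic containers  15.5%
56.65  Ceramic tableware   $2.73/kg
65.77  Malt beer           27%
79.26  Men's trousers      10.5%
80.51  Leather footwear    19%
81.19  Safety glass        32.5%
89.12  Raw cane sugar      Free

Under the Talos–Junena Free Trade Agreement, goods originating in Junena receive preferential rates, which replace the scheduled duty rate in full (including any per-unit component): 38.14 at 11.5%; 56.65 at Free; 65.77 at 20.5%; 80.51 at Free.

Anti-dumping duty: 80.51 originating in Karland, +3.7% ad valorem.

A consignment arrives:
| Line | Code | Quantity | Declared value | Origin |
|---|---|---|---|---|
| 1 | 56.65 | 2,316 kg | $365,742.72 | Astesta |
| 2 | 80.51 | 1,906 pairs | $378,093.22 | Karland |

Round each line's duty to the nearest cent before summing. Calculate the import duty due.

Line 1 (56.65, Astesta, 2,316 kg, $365,742.72):
Base rate for 56.65 is $2.73/kg.
56.65 has an FTA preferential rate, but origin Astesta is not Junena; base rate stands.
Duty = 2,316 × $2.73 = $6,322.68.
Line 2 (80.51, Karland, 1,906 pairs, $378,093.22):
Base rate for 80.51 is 19%.
80.51 has an FTA preferential rate, but origin Karland is not Junena; base rate stands.
Additional duty on 80.51 from Karland: +3.7%. Applied ad valorem rate: 19% + 3.7% = 22.7%.
Duty = $378,093.22 × 22.7% = $85,827.16.
Total = $6,322.68 + $85,827.16 = $92,149.84.

$92,149.84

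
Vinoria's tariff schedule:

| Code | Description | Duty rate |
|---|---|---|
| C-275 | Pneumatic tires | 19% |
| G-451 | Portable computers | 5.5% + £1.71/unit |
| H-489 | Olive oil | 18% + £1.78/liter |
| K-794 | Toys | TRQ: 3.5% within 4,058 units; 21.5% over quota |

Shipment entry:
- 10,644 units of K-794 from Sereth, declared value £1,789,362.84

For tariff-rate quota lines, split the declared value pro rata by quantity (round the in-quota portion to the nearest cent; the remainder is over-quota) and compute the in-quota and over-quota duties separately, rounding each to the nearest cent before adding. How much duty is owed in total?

£261,918.74

Line 1 (K-794, Sereth, 10,644 units, £1,789,362.84):
Code K-794 is under a tariff-rate quota (threshold 4,058 units). In-quota: 4,058 units at 3.5%; over-quota: 6,586 units at 21.5%.
Pro-rata value split: in-quota = £1,789,362.84 × 4,058/10,644 = £682,190.38; over-quota = £1,789,362.84 − £682,190.38 = £1,107,172.46.
In-quota duty = £682,190.38 × 3.5% = £23,876.66. Over-quota duty = £1,107,172.46 × 21.5% = £238,042.08.
Line duty = £23,876.66 + £238,042.08 = £261,918.74.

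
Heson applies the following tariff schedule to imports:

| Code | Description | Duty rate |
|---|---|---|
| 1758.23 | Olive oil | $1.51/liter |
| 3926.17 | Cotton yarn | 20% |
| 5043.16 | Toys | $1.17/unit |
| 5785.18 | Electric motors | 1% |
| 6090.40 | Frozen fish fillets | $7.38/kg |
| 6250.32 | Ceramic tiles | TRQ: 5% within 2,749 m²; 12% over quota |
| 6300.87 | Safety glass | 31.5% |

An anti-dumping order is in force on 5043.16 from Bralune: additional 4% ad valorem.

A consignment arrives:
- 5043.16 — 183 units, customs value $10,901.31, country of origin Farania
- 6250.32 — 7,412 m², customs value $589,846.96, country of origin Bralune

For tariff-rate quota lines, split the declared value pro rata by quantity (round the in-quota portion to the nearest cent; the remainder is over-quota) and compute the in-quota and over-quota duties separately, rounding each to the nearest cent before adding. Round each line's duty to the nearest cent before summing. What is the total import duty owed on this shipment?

Line 1 (5043.16, Farania, 183 units, $10,901.31):
Base rate for 5043.16 is $1.17/unit.
The additional-duty order on 5043.16 targets Bralune, not Farania; it does not apply.
Duty = 183 × $1.17 = $214.11.
Line 2 (6250.32, Bralune, 7,412 m², $589,846.96):
Code 6250.32 is under a tariff-rate quota (threshold 2,749 m²). In-quota: 2,749 m² at 5%; over-quota: 4,663 m² at 12%.
Pro-rata value split: in-quota = $589,846.96 × 2,749/7,412 = $218,765.42; over-quota = $589,846.96 − $218,765.42 = $371,081.54.
In-quota duty = $218,765.42 × 5% = $10,938.27. Over-quota duty = $371,081.54 × 12% = $44,529.78.
Line duty = $10,938.27 + $44,529.78 = $55,468.05.
Total = $214.11 + $55,468.05 = $55,682.16.

$55,682.16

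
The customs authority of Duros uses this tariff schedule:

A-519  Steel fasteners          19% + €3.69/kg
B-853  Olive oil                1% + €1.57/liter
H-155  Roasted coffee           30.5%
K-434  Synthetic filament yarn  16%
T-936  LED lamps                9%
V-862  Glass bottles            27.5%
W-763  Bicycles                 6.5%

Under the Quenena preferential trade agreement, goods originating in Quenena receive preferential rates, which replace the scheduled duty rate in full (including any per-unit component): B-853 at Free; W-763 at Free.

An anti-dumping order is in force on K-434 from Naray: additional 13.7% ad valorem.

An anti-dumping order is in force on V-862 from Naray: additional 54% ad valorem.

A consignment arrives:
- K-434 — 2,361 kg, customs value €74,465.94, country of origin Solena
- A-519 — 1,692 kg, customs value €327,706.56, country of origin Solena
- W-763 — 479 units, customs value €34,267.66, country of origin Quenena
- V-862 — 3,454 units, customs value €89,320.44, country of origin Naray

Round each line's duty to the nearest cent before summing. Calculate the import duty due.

Line 1 (K-434, Solena, 2,361 kg, €74,465.94):
Base rate for K-434 is 16%.
The additional-duty order on K-434 targets Naray, not Solena; it does not apply.
Duty = €74,465.94 × 16% = €11,914.55.
Line 2 (A-519, Solena, 1,692 kg, €327,706.56):
Base rate for A-519 is 19% + €3.69/kg.
Duty = €327,706.56 × 19% + 1,692 × €3.69 = €68,507.73.
Line 3 (W-763, Quenena, 479 units, €34,267.66):
Base rate for W-763 is 6.5%.
Origin Quenena qualifies under the Duros–Quenena agreement and W-763 is covered: preferential rate Free applies instead.
Duty = €34,267.66 × 0% = €0.00.
Line 4 (V-862, Naray, 3,454 units, €89,320.44):
Base rate for V-862 is 27.5%.
Additional duty on V-862 from Naray: +54%. Applied ad valorem rate: 27.5% + 54% = 81.5%.
Duty = €89,320.44 × 81.5% = €72,796.16.
Total = €11,914.55 + €68,507.73 + €0.00 + €72,796.16 = €153,218.44.

€153,218.44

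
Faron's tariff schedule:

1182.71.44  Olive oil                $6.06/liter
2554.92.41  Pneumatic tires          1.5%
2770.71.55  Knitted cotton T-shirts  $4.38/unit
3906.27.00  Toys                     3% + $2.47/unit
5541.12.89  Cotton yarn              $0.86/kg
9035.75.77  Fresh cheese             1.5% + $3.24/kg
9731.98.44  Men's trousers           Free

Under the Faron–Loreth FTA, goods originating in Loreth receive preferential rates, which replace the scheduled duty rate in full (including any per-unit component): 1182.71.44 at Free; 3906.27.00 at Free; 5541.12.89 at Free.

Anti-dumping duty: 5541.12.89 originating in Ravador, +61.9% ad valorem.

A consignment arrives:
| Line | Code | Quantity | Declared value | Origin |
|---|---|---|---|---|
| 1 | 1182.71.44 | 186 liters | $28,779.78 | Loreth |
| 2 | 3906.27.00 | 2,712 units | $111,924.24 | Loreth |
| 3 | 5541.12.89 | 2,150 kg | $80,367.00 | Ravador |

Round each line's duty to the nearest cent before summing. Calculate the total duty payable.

$51,596.17

Line 1 (1182.71.44, Loreth, 186 liters, $28,779.78):
Base rate for 1182.71.44 is $6.06/liter.
Origin Loreth qualifies under the Faron–Loreth agreement and 1182.71.44 is covered: preferential rate Free applies instead.
Duty = $28,779.78 × 0% = $0.00.
Line 2 (3906.27.00, Loreth, 2,712 units, $111,924.24):
Base rate for 3906.27.00 is 3% + $2.47/unit.
Origin Loreth qualifies under the Faron–Loreth agreement and 3906.27.00 is covered: preferential rate Free applies instead.
Duty = $111,924.24 × 0% = $0.00.
Line 3 (5541.12.89, Ravador, 2,150 kg, $80,367.00):
Base rate for 5541.12.89 is $0.86/kg.
5541.12.89 has an FTA preferential rate, but origin Ravador is not Loreth; base rate stands.
Additional duty on 5541.12.89 from Ravador: +61.9% ad valorem. Applied ad valorem rate = 61.9%.
Duty = $80,367.00 × 61.9% + 2,150 × $0.86 = $51,596.17.
Total = $0.00 + $0.00 + $51,596.17 = $51,596.17.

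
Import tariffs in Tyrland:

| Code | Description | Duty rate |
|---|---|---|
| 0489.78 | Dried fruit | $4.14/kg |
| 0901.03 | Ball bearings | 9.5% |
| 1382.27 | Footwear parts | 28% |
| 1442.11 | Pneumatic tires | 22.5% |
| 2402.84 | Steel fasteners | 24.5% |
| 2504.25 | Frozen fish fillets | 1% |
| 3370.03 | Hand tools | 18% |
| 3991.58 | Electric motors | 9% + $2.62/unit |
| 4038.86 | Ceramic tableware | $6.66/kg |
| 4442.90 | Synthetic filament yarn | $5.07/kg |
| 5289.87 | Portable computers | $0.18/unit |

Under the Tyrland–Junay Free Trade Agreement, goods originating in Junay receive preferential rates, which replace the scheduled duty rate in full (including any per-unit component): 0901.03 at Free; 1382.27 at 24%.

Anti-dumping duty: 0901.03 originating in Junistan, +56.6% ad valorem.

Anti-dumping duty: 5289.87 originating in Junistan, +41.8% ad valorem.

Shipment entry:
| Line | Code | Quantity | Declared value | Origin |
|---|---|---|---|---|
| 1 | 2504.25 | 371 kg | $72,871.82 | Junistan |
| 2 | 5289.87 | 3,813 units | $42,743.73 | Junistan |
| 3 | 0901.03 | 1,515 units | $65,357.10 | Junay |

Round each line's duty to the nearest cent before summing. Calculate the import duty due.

$19,281.94

Line 1 (2504.25, Junistan, 371 kg, $72,871.82):
Base rate for 2504.25 is 1%.
Duty = $72,871.82 × 1% = $728.72.
Line 2 (5289.87, Junistan, 3,813 units, $42,743.73):
Base rate for 5289.87 is $0.18/unit.
Additional duty on 5289.87 from Junistan: +41.8% ad valorem. Applied ad valorem rate = 41.8%.
Duty = $42,743.73 × 41.8% + 3,813 × $0.18 = $18,553.22.
Line 3 (0901.03, Junay, 1,515 units, $65,357.10):
Base rate for 0901.03 is 9.5%.
Origin Junay qualifies under the Tyrland–Junay agreement and 0901.03 is covered: preferential rate Free applies instead.
The additional-duty order on 0901.03 targets Junistan, not Junay; it does not apply.
Duty = $65,357.10 × 0% = $0.00.
Total = $728.72 + $18,553.22 + $0.00 = $19,281.94.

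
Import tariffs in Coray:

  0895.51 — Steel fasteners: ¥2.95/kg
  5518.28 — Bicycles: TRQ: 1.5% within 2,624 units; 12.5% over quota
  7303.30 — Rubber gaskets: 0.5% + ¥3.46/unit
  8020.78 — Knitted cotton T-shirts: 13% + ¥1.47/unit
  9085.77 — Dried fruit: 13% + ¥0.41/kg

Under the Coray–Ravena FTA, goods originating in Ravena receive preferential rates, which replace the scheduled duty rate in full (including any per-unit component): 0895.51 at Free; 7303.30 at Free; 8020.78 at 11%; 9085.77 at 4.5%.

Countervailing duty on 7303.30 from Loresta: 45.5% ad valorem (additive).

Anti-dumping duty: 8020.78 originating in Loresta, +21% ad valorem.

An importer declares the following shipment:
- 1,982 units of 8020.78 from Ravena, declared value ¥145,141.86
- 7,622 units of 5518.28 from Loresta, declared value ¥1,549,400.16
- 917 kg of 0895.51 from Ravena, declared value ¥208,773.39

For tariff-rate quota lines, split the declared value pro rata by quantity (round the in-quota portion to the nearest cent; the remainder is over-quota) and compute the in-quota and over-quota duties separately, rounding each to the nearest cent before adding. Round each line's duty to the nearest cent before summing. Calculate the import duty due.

¥150,965.88

Line 1 (8020.78, Ravena, 1,982 units, ¥145,141.86):
Base rate for 8020.78 is 13% + ¥1.47/unit.
Origin Ravena qualifies under the Coray–Ravena agreement and 8020.78 is covered: preferential rate 11% applies instead.
The additional-duty order on 8020.78 targets Loresta, not Ravena; it does not apply.
Duty = ¥145,141.86 × 11% = ¥15,965.60.
Line 2 (5518.28, Loresta, 7,622 units, ¥1,549,400.16):
Code 5518.28 is under a tariff-rate quota (threshold 2,624 units). In-quota: 2,624 units at 1.5%; over-quota: 4,998 units at 12.5%.
Pro-rata value split: in-quota = ¥1,549,400.16 × 2,624/7,622 = ¥533,406.72; over-quota = ¥1,549,400.16 − ¥533,406.72 = ¥1,015,993.44.
In-quota duty = ¥533,406.72 × 1.5% = ¥8,001.10. Over-quota duty = ¥1,015,993.44 × 12.5% = ¥126,999.18.
Line duty = ¥8,001.10 + ¥126,999.18 = ¥135,000.28.
Line 3 (0895.51, Ravena, 917 kg, ¥208,773.39):
Base rate for 0895.51 is ¥2.95/kg.
Origin Ravena qualifies under the Coray–Ravena agreement and 0895.51 is covered: preferential rate Free applies instead.
Duty = ¥208,773.39 × 0% = ¥0.00.
Total = ¥15,965.60 + ¥135,000.28 + ¥0.00 = ¥150,965.88.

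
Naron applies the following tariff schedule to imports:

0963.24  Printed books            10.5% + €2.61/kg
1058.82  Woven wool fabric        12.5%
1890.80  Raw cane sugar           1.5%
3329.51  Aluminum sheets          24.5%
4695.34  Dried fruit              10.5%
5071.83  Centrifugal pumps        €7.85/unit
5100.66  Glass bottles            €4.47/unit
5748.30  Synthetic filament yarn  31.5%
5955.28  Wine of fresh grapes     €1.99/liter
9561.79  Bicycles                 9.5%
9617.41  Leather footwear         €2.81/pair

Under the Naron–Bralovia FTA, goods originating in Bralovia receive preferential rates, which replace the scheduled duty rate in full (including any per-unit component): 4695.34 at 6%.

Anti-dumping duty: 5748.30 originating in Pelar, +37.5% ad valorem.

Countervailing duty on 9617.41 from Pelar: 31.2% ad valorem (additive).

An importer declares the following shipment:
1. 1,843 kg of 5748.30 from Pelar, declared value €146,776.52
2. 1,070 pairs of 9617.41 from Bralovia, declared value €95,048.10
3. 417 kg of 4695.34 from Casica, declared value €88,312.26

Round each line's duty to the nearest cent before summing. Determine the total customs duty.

Line 1 (5748.30, Pelar, 1,843 kg, €146,776.52):
Base rate for 5748.30 is 31.5%.
Additional duty on 5748.30 from Pelar: +37.5%. Applied ad valorem rate: 31.5% + 37.5% = 69%.
Duty = €146,776.52 × 69% = €101,275.80.
Line 2 (9617.41, Bralovia, 1,070 pairs, €95,048.10):
Base rate for 9617.41 is €2.81/pair.
Origin Bralovia is the FTA partner but 9617.41 is not on the preference list; base rate stands.
The additional-duty order on 9617.41 targets Pelar, not Bralovia; it does not apply.
Duty = 1,070 × €2.81 = €3,006.70.
Line 3 (4695.34, Casica, 417 kg, €88,312.26):
Base rate for 4695.34 is 10.5%.
4695.34 has an FTA preferential rate, but origin Casica is not Bralovia; base rate stands.
Duty = €88,312.26 × 10.5% = €9,272.79.
Total = €101,275.80 + €3,006.70 + €9,272.79 = €113,555.29.

€113,555.29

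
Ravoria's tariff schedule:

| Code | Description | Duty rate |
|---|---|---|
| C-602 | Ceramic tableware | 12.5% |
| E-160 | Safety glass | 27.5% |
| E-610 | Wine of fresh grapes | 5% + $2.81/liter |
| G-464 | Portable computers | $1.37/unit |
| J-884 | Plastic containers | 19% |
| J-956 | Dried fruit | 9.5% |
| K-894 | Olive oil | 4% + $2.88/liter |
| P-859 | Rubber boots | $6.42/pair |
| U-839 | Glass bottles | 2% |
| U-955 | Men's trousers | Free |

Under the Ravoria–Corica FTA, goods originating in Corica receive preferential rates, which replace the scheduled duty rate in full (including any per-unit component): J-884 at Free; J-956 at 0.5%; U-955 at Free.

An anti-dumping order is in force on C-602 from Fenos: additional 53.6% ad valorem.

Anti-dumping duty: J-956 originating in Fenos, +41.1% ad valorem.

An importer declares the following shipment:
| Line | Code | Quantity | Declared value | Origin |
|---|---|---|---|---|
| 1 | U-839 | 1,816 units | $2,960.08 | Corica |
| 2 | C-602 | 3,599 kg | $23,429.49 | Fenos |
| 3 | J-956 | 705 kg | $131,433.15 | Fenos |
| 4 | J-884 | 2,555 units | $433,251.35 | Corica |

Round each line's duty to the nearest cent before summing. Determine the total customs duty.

$82,051.26

Line 1 (U-839, Corica, 1,816 units, $2,960.08):
Base rate for U-839 is 2%.
Origin Corica is the FTA partner but U-839 is not on the preference list; base rate stands.
Duty = $2,960.08 × 2% = $59.20.
Line 2 (C-602, Fenos, 3,599 kg, $23,429.49):
Base rate for C-602 is 12.5%.
Additional duty on C-602 from Fenos: +53.6%. Applied ad valorem rate: 12.5% + 53.6% = 66.1%.
Duty = $23,429.49 × 66.1% = $15,486.89.
Line 3 (J-956, Fenos, 705 kg, $131,433.15):
Base rate for J-956 is 9.5%.
J-956 has an FTA preferential rate, but origin Fenos is not Corica; base rate stands.
Additional duty on J-956 from Fenos: +41.1%. Applied ad valorem rate: 9.5% + 41.1% = 50.6%.
Duty = $131,433.15 × 50.6% = $66,505.17.
Line 4 (J-884, Corica, 2,555 units, $433,251.35):
Base rate for J-884 is 19%.
Origin Corica qualifies under the Ravoria–Corica agreement and J-884 is covered: preferential rate Free applies instead.
Duty = $433,251.35 × 0% = $0.00.
Total = $59.20 + $15,486.89 + $66,505.17 + $0.00 = $82,051.26.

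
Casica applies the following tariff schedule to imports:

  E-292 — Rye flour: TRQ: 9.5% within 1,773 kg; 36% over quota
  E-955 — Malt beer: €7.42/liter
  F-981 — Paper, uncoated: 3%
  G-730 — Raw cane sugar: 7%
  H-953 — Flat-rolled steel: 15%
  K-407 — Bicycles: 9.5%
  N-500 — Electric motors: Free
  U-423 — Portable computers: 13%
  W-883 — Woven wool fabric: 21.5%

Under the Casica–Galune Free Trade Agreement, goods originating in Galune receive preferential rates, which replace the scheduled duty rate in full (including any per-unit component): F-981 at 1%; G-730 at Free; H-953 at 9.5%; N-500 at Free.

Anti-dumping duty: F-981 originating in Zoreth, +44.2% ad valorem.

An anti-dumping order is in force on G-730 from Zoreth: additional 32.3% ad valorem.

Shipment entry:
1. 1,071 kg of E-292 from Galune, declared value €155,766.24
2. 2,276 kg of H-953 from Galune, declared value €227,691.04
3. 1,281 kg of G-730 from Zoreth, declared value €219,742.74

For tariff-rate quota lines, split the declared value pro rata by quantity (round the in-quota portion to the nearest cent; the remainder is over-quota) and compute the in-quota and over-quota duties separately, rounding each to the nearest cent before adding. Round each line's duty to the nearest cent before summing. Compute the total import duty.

€122,787.34

Line 1 (E-292, Galune, 1,071 kg, €155,766.24):
Code E-292 is under a tariff-rate quota (threshold 1,773 kg). Quantity 1,071 kg is within the quota, so the in-quota rate 9.5% applies to the full value.
Duty = €155,766.24 × 9.5% = €14,797.79.
Line 2 (H-953, Galune, 2,276 kg, €227,691.04):
Base rate for H-953 is 15%.
Origin Galune qualifies under the Casica–Galune agreement and H-953 is covered: preferential rate 9.5% applies instead.
Duty = €227,691.04 × 9.5% = €21,630.65.
Line 3 (G-730, Zoreth, 1,281 kg, €219,742.74):
Base rate for G-730 is 7%.
G-730 has an FTA preferential rate, but origin Zoreth is not Galune; base rate stands.
Additional duty on G-730 from Zoreth: +32.3%. Applied ad valorem rate: 7% + 32.3% = 39.3%.
Duty = €219,742.74 × 39.3% = €86,358.90.
Total = €14,797.79 + €21,630.65 + €86,358.90 = €122,787.34.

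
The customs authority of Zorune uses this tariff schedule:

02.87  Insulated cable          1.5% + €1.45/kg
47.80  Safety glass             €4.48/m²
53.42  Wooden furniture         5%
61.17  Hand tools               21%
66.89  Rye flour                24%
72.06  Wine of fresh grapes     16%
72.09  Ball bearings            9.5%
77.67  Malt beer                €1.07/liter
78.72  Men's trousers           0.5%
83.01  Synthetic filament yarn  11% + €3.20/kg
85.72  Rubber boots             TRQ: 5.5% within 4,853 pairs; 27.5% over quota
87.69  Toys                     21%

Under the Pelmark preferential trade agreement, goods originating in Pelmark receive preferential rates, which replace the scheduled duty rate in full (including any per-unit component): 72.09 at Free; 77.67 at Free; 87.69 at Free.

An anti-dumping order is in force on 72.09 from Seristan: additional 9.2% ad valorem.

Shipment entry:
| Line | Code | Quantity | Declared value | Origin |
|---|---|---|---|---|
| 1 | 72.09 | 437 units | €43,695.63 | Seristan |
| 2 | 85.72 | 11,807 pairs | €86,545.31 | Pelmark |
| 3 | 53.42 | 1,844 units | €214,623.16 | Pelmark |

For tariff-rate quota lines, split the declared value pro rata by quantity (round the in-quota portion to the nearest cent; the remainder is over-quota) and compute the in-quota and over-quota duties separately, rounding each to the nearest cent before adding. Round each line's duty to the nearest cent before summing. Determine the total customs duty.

Line 1 (72.09, Seristan, 437 units, €43,695.63):
Base rate for 72.09 is 9.5%.
72.09 has an FTA preferential rate, but origin Seristan is not Pelmark; base rate stands.
Additional duty on 72.09 from Seristan: +9.2%. Applied ad valorem rate: 9.5% + 9.2% = 18.7%.
Duty = €43,695.63 × 18.7% = €8,171.08.
Line 2 (85.72, Pelmark, 11,807 pairs, €86,545.31):
Code 85.72 is under a tariff-rate quota (threshold 4,853 pairs). In-quota: 4,853 pairs at 5.5%; over-quota: 6,954 pairs at 27.5%.
Pro-rata value split: in-quota = €86,545.31 × 4,853/11,807 = €35,572.49; over-quota = €86,545.31 − €35,572.49 = €50,972.82.
In-quota duty = €35,572.49 × 5.5% = €1,956.49. Over-quota duty = €50,972.82 × 27.5% = €14,017.53.
Line duty = €1,956.49 + €14,017.53 = €15,974.02.
Line 3 (53.42, Pelmark, 1,844 units, €214,623.16):
Base rate for 53.42 is 5%.
Origin Pelmark is the FTA partner but 53.42 is not on the preference list; base rate stands.
Duty = €214,623.16 × 5% = €10,731.16.
Total = €8,171.08 + €15,974.02 + €10,731.16 = €34,876.26.

€34,876.26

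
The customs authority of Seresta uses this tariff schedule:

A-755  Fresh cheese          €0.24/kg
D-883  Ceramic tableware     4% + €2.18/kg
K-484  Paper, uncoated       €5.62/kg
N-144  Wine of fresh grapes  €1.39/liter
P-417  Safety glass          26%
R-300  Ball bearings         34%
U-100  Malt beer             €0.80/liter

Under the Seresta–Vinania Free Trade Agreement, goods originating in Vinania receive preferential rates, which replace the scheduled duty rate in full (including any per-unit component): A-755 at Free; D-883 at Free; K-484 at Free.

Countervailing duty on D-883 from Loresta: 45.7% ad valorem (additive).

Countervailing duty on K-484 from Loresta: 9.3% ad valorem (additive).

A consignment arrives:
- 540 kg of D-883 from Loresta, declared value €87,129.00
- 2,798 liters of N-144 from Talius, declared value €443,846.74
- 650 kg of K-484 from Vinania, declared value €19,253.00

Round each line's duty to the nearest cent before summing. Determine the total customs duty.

Line 1 (D-883, Loresta, 540 kg, €87,129.00):
Base rate for D-883 is 4% + €2.18/kg.
D-883 has an FTA preferential rate, but origin Loresta is not Vinania; base rate stands.
Additional duty on D-883 from Loresta: +45.7%. Applied ad valorem rate: 4% + 45.7% = 49.7%.
Duty = €87,129.00 × 49.7% + 540 × €2.18 = €44,480.31.
Line 2 (N-144, Talius, 2,798 liters, €443,846.74):
Base rate for N-144 is €1.39/liter.
Duty = 2,798 × €1.39 = €3,889.22.
Line 3 (K-484, Vinania, 650 kg, €19,253.00):
Base rate for K-484 is €5.62/kg.
Origin Vinania qualifies under the Seresta–Vinania agreement and K-484 is covered: preferential rate Free applies instead.
The additional-duty order on K-484 targets Loresta, not Vinania; it does not apply.
Duty = €19,253.00 × 0% = €0.00.
Total = €44,480.31 + €3,889.22 + €0.00 = €48,369.53.

€48,369.53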